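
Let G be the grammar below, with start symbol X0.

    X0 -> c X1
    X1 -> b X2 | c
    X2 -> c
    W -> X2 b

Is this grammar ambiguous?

Unambiguous

Only X0, X1, X2 are reachable from X0; ignoring the rest: Each reachable nonterminal has at most one production per leading terminal, and all productions are right-linear; the derivation is determined token-by-token.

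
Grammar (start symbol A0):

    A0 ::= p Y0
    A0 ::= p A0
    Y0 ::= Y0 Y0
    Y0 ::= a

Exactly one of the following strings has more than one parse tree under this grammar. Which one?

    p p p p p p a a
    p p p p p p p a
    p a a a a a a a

p a a a a a a a

p p p p p p a a: 1 tree
p p p p p p p a: 1 tree
p a a a a a a a: 132 trees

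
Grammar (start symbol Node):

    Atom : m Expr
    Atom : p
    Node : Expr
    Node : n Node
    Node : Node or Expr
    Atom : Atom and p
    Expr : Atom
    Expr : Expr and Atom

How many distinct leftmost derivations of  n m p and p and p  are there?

12

Parse trees for n m p and p and p (showing first 6 of 12):
  [Node n [Node [Expr [Atom m [Expr [Atom [Atom [Atom p] and p] and p]]]]]]
  [Node n [Node [Expr [Atom m [Expr [Expr [Atom p]] and [Atom [Atom p] and p]]]]]]
  [Node n [Node [Expr [Atom m [Expr [Expr [Atom [Atom p] and p]] and [Atom p]]]]]]
  [Node n [Node [Expr [Atom m [Expr [Expr [Expr [Atom p]] and [Atom p]] and [Atom p]]]]]]
  [Node n [Node [Expr [Atom [Atom m [Expr [Atom [Atom p] and p]]] and p]]]]
  [Node n [Node [Expr [Atom [Atom m [Expr [Expr [Atom p]] and [Atom p]]] and p]]]]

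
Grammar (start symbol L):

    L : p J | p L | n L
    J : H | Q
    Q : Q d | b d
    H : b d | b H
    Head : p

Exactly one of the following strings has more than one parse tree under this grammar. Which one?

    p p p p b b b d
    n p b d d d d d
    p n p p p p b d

p n p p p p b d

p p p p b b b d: 1 tree
n p b d d d d d: 1 tree
p n p p p p b d: 2 trees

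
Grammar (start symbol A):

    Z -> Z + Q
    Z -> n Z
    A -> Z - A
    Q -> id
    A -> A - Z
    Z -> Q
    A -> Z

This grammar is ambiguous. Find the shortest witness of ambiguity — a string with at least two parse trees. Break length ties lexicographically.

id - id

length 1: no string has ≥2 trees
length 2: no string has ≥2 trees
length 3: id - id has 2 parse trees

Two derivations of id - id:
  A ⇒ Z - A ⇒ Q - A ⇒ id - A ⇒ id - Z ⇒ id - Q ⇒ id - id
  A ⇒ A - Z ⇒ Z - Z ⇒ Q - Z ⇒ id - Z ⇒ id - Q ⇒ id - id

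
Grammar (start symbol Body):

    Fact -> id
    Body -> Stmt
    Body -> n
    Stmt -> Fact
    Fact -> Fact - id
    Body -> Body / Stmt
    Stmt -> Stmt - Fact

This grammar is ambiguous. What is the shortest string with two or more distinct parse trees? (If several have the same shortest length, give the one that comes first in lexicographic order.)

length 1: no string has ≥2 trees
length 3: id - id has 2 parse trees

Two derivations of id - id:
  Body ⇒ Stmt ⇒ Fact ⇒ Fact - id ⇒ id - id
  Body ⇒ Stmt ⇒ Stmt - Fact ⇒ Fact - Fact ⇒ id - Fact ⇒ id - id

id - id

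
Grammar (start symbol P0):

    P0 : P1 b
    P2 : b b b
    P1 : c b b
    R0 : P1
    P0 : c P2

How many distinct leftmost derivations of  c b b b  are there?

Parse trees for c b b b:
  [P0 [P1 c b b] b]
  [P0 c [P2 b b b]]

2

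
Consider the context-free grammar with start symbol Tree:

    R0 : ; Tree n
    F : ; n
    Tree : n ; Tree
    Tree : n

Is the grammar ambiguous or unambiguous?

Unambiguous

Only Tree is reachable from Tree; ignoring the rest: The reachable grammar is A → atom sep A | atom. Each atom is followed by either the separator (recurse) or end-of-string (stop) — no choice point.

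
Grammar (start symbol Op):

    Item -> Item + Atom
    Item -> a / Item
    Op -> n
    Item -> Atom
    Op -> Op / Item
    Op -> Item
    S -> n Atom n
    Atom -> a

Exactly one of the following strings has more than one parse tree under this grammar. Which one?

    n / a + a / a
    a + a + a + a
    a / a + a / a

a / a + a / a

n / a + a / a: 1 tree
a + a + a + a: 1 tree
a / a + a / a: 3 trees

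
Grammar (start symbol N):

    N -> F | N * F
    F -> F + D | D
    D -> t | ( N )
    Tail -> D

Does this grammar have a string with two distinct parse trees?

Unambiguous

(Tail is unreachable from N, so its rules don't affect L(N).) This is a standard precedence ladder (N over F over D), with each level left-recursive on its own operator ('*' at N, '+' at F). That structure is LR(1), hence unambiguous.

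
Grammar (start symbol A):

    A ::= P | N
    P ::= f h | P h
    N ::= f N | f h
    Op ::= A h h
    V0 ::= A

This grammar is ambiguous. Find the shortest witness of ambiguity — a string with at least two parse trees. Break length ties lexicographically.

length 2: f h has 2 parse trees

Two derivations of f h:
  A ⇒ P ⇒ f h
  A ⇒ N ⇒ f h

f h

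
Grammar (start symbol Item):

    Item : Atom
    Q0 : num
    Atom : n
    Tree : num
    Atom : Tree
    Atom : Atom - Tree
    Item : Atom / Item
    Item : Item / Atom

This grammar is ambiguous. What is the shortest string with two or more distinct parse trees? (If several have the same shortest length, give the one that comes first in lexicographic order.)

n / n

length 1: no string has ≥2 trees
length 3: n / n has 2 parse trees

Two derivations of n / n:
  Item ⇒ Atom / Item ⇒ n / Item ⇒ n / Atom ⇒ n / n
  Item ⇒ Item / Atom ⇒ Atom / Atom ⇒ n / Atom ⇒ n / n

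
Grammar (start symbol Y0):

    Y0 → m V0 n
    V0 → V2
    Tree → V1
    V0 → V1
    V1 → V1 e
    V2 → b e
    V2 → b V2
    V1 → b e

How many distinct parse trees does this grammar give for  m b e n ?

Parse trees for m b e n:
  [Y0 m [V0 [V2 b e]] n]
  [Y0 m [V0 [V1 b e]] n]

2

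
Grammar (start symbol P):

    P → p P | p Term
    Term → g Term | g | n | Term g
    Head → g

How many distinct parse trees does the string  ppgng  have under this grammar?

Parse trees for ppgng:
  [P p [P p [Term g [Term [Term n] g]]]]
  [P p [P p [Term [Term g [Term n]] g]]]

2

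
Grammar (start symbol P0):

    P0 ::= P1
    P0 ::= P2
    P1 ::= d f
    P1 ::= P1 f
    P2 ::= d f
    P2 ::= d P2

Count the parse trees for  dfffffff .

1

Parse trees for dfffffff:
  [P0 [P1 [P1 [P1 [P1 [P1 [P1 [P1 d f] f] f] f] f] f] f]]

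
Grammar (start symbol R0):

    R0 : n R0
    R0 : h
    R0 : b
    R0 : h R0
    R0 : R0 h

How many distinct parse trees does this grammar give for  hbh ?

2

Parse trees for hbh:
  [R0 h [R0 [R0 b] h]]
  [R0 [R0 h [R0 b]] h]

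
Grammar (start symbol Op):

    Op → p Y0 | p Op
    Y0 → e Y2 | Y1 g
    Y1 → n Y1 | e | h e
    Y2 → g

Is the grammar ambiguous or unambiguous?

Witness: p e g

Derivation 1: Op ⇒ p Y0 ⇒ p e Y2 ⇒ p e g
Derivation 2: Op ⇒ p Y0 ⇒ p Y1 g ⇒ p e g

Two distinct leftmost derivations for the same string.

Ambiguous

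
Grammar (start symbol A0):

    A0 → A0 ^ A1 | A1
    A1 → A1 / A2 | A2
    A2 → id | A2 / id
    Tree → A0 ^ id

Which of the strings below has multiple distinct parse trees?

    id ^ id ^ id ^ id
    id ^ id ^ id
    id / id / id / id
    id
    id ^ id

id ^ id ^ id ^ id: 1 tree
id ^ id ^ id: 1 tree
id / id / id / id: 8 trees
id: 1 tree
id ^ id: 1 tree

id / id / id / id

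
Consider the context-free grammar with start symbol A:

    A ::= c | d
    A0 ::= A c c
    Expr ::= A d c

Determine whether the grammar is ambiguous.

(A0, Expr are unreachable from A, so their rules don't affect L(A).) Each reachable nonterminal has at most one production per leading terminal, and all productions are right-linear; the derivation is determined token-by-token.

Unambiguous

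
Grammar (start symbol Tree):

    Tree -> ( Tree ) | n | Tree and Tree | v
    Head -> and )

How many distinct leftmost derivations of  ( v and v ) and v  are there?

1

Parse trees for ( v and v ) and v:
  [Tree [Tree ( [Tree [Tree v] and [Tree v]] )] and [Tree v]]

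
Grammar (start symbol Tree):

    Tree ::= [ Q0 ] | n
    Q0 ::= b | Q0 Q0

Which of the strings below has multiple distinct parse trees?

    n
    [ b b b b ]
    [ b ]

n: 1 tree
[ b b b b ]: 5 trees
[ b ]: 1 tree

[ b b b b ]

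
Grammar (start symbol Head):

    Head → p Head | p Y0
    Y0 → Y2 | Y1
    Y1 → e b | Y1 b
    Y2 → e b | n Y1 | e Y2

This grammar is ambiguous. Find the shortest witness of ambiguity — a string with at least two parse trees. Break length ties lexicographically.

length 3: p e b has 2 parse trees

Two derivations of p e b:
  Head ⇒ p Y0 ⇒ p Y2 ⇒ p e b
  Head ⇒ p Y0 ⇒ p Y1 ⇒ p e b

p e b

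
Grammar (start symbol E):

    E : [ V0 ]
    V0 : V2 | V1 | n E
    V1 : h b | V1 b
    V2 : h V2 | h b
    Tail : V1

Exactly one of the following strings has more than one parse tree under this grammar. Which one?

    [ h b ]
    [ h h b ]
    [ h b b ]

[ h b ]: 2 trees
[ h h b ]: 1 tree
[ h b b ]: 1 tree

[ h b ]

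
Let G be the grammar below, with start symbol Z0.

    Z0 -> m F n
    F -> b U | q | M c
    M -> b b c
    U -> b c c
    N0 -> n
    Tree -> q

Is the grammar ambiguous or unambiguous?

Ambiguous

Witness: m b b c c n

Derivation 1: Z0 ⇒ m F n ⇒ m b U n ⇒ m b b c c n
Derivation 2: Z0 ⇒ m F n ⇒ m M c n ⇒ m b b c c n

Two distinct leftmost derivations for the same string.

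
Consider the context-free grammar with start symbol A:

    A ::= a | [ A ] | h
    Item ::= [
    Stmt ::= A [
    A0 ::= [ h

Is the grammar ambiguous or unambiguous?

Unambiguous

(Item, Stmt, A0 are unreachable from A, so their rules don't affect L(A).) Each string is a nest of matched brackets around a single atom. An opening bracket forces the recursive rule; an atom forces the base rule.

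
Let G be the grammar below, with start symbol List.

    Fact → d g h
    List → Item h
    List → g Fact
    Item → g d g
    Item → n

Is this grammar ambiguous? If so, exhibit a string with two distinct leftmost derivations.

Ambiguous

Witness: g d g h

Derivation 1: List ⇒ Item h ⇒ g d g h
Derivation 2: List ⇒ g Fact ⇒ g d g h

Two distinct leftmost derivations for the same string.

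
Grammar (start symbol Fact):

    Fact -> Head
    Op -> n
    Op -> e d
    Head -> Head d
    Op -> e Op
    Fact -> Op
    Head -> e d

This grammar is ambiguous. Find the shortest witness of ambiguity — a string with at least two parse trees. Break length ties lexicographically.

e d

length 1: no string has ≥2 trees
length 2: e d has 2 parse trees

Two derivations of e d:
  Fact ⇒ Head ⇒ e d
  Fact ⇒ Op ⇒ e d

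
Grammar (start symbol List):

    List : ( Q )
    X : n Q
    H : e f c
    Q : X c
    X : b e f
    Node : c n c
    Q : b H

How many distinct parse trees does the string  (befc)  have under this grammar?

2

Parse trees for (befc):
  [List ( [Q [X b e f] c] )]
  [List ( [Q b [H e f c]] )]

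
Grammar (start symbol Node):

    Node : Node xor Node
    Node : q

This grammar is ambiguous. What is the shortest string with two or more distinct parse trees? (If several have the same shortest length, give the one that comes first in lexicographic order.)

length 1: no string has ≥2 trees
length 3: no string has ≥2 trees
length 5: q xor q xor q has 2 parse trees

Two derivations of q xor q xor q:
  Node ⇒ Node xor Node ⇒ Node xor Node xor Node ⇒ q xor Node xor Node ⇒ q xor q xor Node ⇒ q xor q xor q
  Node ⇒ Node xor Node ⇒ q xor Node ⇒ q xor Node xor Node ⇒ q xor q xor Node ⇒ q xor q xor q

q xor q xor q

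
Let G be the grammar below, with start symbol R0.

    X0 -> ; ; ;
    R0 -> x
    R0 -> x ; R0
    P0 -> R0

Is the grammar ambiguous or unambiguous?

(X0, P0 are unreachable from R0, so their rules don't affect L(R0).) Right-recursive list with a separator: after each atom, whether the separator follows determines the rule. One parse per string.

Unambiguous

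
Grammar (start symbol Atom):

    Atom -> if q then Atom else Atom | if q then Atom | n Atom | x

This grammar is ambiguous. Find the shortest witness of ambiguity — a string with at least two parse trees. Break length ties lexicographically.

if q then if q then x else x

length 1: no string has ≥2 trees
length 2: no string has ≥2 trees
length 3: no string has ≥2 trees
length 4: no string has ≥2 trees
length 5: no string has ≥2 trees
length 6: no string has ≥2 trees
length 7: no string has ≥2 trees
length 8: no string has ≥2 trees
length 9: if q then if q then x else x has 2 parse trees

Two derivations of if q then if q then x else x:
  Atom ⇒ if q then Atom else Atom ⇒ if q then if q then Atom else Atom ⇒ if q then if q then x else Atom ⇒ if q then if q then x else x
  Atom ⇒ if q then Atom ⇒ if q then if q then Atom else Atom ⇒ if q then if q then x else Atom ⇒ if q then if q then x else x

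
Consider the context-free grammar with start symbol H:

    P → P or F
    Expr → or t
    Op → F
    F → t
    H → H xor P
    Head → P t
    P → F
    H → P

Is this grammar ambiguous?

Only H, P, F are reachable from H; ignoring the rest: H → H xor P | P  ;  P → P or F | F  — a left-associative chain with F at the bottom. Each string factors uniquely by precedence.

Unambiguous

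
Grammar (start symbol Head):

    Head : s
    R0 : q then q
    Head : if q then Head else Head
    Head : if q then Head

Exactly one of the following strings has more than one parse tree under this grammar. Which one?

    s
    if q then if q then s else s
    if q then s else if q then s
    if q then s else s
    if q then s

if q then if q then s else s

s: 1 tree
if q then if q then s else s: 2 trees
if q then s else if q then s: 1 tree
if q then s else s: 1 tree
if q then s: 1 tree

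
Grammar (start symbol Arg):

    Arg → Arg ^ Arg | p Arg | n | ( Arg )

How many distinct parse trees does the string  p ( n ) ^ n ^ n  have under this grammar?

Parse trees for p ( n ) ^ n ^ n:
  [Arg [Arg p [Arg ( [Arg n] )]] ^ [Arg [Arg n] ^ [Arg n]]]
  [Arg [Arg [Arg p [Arg ( [Arg n] )]] ^ [Arg n]] ^ [Arg n]]
  [Arg [Arg p [Arg [Arg ( [Arg n] )] ^ [Arg n]]] ^ [Arg n]]
  [Arg p [Arg [Arg ( [Arg n] )] ^ [Arg [Arg n] ^ [Arg n]]]]
  [Arg p [Arg [Arg [Arg ( [Arg n] )] ^ [Arg n]] ^ [Arg n]]]

5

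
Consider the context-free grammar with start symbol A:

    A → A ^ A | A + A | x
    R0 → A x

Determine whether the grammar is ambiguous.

Witness: x + x + x

Derivation 1: A ⇒ A + A ⇒ A + A + A ⇒ x + A + A ⇒ x + x + A ⇒ x + x + x
Derivation 2: A ⇒ A + A ⇒ x + A ⇒ x + A + A ⇒ x + x + A ⇒ x + x + x

Two distinct leftmost derivations for the same string.

Ambiguous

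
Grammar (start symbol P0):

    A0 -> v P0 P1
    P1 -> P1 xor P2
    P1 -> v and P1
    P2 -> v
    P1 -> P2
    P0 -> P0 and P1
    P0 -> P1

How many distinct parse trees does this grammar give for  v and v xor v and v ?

Parse trees for v and v xor v and v:
  [P0 [P0 [P0 [P1 [P2 v]]] and [P1 [P1 [P2 v]] xor [P2 v]]] and [P1 [P2 v]]]
  [P0 [P0 [P1 [P1 v and [P1 [P2 v]]] xor [P2 v]]] and [P1 [P2 v]]]
  [P0 [P0 [P1 v and [P1 [P1 [P2 v]] xor [P2 v]]]] and [P1 [P2 v]]]

3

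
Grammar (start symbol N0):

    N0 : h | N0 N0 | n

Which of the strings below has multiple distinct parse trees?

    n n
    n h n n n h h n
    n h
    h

n h n n n h h n

n n: 1 tree
n h n n n h h n: 429 trees
n h: 1 tree
h: 1 tree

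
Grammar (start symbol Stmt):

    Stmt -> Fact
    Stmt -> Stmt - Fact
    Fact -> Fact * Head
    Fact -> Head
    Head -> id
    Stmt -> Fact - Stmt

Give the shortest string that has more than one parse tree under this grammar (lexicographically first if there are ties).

id - id

length 1: no string has ≥2 trees
length 3: id - id has 2 parse trees

Two derivations of id - id:
  Stmt ⇒ Stmt - Fact ⇒ Fact - Fact ⇒ Head - Fact ⇒ id - Fact ⇒ id - Head ⇒ id - id
  Stmt ⇒ Fact - Stmt ⇒ Head - Stmt ⇒ id - Stmt ⇒ id - Fact ⇒ id - Head ⇒ id - id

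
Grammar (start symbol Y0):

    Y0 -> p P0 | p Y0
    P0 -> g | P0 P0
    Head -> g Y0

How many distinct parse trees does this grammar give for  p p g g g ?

Parse trees for p p g g g:
  [Y0 p [Y0 p [P0 [P0 g] [P0 [P0 g] [P0 g]]]]]
  [Y0 p [Y0 p [P0 [P0 [P0 g] [P0 g]] [P0 g]]]]

2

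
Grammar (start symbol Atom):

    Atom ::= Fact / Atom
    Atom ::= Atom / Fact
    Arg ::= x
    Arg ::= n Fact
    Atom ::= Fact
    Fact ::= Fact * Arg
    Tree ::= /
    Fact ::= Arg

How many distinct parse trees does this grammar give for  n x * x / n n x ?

4

Parse trees for n x * x / n n x:
  [Atom [Fact [Fact [Arg n [Fact [Arg x]]]] * [Arg x]] / [Atom [Fact [Arg n [Fact [Arg n [Fact [Arg x]]]]]]]]
  [Atom [Fact [Arg n [Fact [Fact [Arg x]] * [Arg x]]]] / [Atom [Fact [Arg n [Fact [Arg n [Fact [Arg x]]]]]]]]
  [Atom [Atom [Fact [Fact [Arg n [Fact [Arg x]]]] * [Arg x]]] / [Fact [Arg n [Fact [Arg n [Fact [Arg x]]]]]]]
  [Atom [Atom [Fact [Arg n [Fact [Fact [Arg x]] * [Arg x]]]]] / [Fact [Arg n [Fact [Arg n [Fact [Arg x]]]]]]]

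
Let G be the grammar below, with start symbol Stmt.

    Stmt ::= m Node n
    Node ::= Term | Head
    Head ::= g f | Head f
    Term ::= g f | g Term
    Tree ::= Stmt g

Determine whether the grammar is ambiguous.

Ambiguous

Witness: m g f n

Derivation 1: Stmt ⇒ m Node n ⇒ m Term n ⇒ m g f n
Derivation 2: Stmt ⇒ m Node n ⇒ m Head n ⇒ m g f n

Two distinct leftmost derivations for the same string.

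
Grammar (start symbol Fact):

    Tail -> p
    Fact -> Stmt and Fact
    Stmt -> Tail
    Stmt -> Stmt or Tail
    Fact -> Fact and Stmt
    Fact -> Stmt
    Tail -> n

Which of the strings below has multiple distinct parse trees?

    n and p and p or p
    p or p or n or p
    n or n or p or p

n and p and p or p: 4 trees
p or p or n or p: 1 tree
n or n or p or p: 1 tree

n and p and p or p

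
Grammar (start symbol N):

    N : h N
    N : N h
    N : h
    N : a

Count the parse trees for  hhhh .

Parse trees for hhhh:
  [N h [N h [N h [N h]]]]
  [N h [N h [N [N h] h]]]
  [N h [N [N h [N h]] h]]
  [N h [N [N [N h] h] h]]
  [N [N h [N h [N h]]] h]
  [N [N h [N [N h] h]] h]
  [N [N [N h [N h]] h] h]
  [N [N [N [N h] h] h] h]

8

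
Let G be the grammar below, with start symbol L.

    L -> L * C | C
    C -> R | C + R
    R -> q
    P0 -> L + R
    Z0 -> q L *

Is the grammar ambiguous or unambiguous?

(P0, Z0 are unreachable from L, so their rules don't affect L(L).) The grammar is stratified — L handles '*' (left-recursive), C handles '+', R atoms. Each operator has a fixed associativity and precedence level, so every string has one parse.

Unambiguous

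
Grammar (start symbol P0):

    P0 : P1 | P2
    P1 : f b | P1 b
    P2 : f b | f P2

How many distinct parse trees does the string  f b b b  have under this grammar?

1

Parse trees for f b b b:
  [P0 [P1 [P1 [P1 f b] b] b]]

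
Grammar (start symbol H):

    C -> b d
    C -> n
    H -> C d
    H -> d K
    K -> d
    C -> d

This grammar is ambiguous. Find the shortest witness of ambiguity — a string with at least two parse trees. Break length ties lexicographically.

d d

length 2: d d has 2 parse trees

Two derivations of d d:
  H ⇒ C d ⇒ d d
  H ⇒ d K ⇒ d d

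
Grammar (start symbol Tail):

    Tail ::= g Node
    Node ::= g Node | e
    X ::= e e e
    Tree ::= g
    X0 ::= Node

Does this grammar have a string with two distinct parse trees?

(X, Tree, X0 are unreachable from Tail, so their rules don't affect L(Tail).) Each reachable nonterminal has at most one production per leading terminal, and all productions are right-linear; the derivation is determined token-by-token.

Unambiguous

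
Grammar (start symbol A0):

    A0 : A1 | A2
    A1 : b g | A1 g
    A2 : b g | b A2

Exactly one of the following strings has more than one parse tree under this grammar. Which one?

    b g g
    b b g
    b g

b g g: 1 tree
b b g: 1 tree
b g: 2 trees

b g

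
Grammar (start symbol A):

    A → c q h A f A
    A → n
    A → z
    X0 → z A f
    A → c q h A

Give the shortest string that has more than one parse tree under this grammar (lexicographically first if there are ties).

length 1: no string has ≥2 trees
length 4: no string has ≥2 trees
length 6: no string has ≥2 trees
length 7: no string has ≥2 trees
length 9: c q h c q h n f n has 2 parse trees

Two derivations of c q h c q h n f n:
  A ⇒ c q h A f A ⇒ c q h c q h A f A ⇒ c q h c q h n f A ⇒ c q h c q h n f n
  A ⇒ c q h A ⇒ c q h c q h A f A ⇒ c q h c q h n f A ⇒ c q h c q h n f n

c q h c q h n f n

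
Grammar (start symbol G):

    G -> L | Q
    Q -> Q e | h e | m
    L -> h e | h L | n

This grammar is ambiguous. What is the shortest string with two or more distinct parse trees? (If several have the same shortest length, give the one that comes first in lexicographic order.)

length 1: no string has ≥2 trees
length 2: h e has 2 parse trees

Two derivations of h e:
  G ⇒ L ⇒ h e
  G ⇒ Q ⇒ h e

h e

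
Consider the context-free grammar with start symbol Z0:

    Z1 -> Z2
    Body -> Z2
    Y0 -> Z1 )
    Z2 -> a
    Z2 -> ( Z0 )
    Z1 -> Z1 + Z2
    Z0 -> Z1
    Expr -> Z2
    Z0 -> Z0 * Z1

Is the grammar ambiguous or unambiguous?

Unambiguous

(Expr, Y0, Body are unreachable from Z0, so their rules don't affect L(Z0).) The grammar is stratified — Z0 handles '*' (left-recursive), Z1 handles '+', Z2 atoms. Each operator has a fixed associativity and precedence level, so every string has one parse.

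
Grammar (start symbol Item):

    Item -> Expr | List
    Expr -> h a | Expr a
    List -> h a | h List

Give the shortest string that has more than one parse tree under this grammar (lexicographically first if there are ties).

h a

length 2: h a has 2 parse trees

Two derivations of h a:
  Item ⇒ Expr ⇒ h a
  Item ⇒ List ⇒ h a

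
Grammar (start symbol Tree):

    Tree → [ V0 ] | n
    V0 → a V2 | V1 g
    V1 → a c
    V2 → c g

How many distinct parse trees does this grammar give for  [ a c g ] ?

2

Parse trees for [ a c g ]:
  [Tree [ [V0 a [V2 c g]] ]]
  [Tree [ [V0 [V1 a c] g] ]]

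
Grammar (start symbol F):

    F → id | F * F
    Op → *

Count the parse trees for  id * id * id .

Parse trees for id * id * id:
  [F [F id] * [F [F id] * [F id]]]
  [F [F [F id] * [F id]] * [F id]]

2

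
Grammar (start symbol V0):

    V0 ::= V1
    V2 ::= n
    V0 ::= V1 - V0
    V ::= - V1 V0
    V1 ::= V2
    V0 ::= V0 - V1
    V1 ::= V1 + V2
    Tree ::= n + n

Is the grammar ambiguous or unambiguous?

Witness: n - n

Derivation 1: V0 ⇒ V1 - V0 ⇒ V2 - V0 ⇒ n - V0 ⇒ n - V1 ⇒ n - V2 ⇒ n - n
Derivation 2: V0 ⇒ V0 - V1 ⇒ V1 - V1 ⇒ V2 - V1 ⇒ n - V1 ⇒ n - V2 ⇒ n - n

Two distinct leftmost derivations for the same string.

Ambiguous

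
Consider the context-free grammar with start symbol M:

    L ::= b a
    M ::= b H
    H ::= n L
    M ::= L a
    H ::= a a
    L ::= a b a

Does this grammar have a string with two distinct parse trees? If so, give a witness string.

Witness: b a a

Derivation 1: M ⇒ b H ⇒ b a a
Derivation 2: M ⇒ L a ⇒ b a a

Two distinct leftmost derivations for the same string.

Ambiguous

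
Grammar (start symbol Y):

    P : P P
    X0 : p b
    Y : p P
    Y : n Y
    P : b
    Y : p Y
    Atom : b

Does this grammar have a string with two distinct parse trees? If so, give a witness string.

Witness: p b b b

Derivation 1: Y ⇒ p P ⇒ p P P ⇒ p P P P ⇒ p b P P ⇒ p b b P ⇒ p b b b
Derivation 2: Y ⇒ p P ⇒ p P P ⇒ p b P ⇒ p b P P ⇒ p b b P ⇒ p b b b

Two distinct leftmost derivations for the same string.

Ambiguous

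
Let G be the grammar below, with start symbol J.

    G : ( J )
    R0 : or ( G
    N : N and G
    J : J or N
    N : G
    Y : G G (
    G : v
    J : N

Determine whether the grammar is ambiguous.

Only J, N, G are reachable from J; ignoring the rest: The grammar is stratified — J handles 'or' (left-recursive), N handles 'and', G atoms. Each operator has a fixed associativity and precedence level, so every string has one parse.

Unambiguous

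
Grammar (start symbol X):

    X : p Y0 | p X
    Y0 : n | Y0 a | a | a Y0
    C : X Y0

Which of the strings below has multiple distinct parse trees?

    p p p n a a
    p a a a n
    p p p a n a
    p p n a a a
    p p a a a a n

p p p n a a: 1 tree
p a a a n: 1 tree
p p p a n a: 2 trees
p p n a a a: 1 tree
p p a a a a n: 1 tree

p p p a n a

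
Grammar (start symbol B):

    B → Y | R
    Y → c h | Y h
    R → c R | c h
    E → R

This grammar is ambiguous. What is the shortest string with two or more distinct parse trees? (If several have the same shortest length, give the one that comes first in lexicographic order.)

c h

length 2: c h has 2 parse trees

Two derivations of c h:
  B ⇒ Y ⇒ c h
  B ⇒ R ⇒ c h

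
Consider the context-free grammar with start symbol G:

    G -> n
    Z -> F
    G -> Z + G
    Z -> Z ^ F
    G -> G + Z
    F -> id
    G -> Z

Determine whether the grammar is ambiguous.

Witness: id + id

Derivation 1: G ⇒ Z + G ⇒ F + G ⇒ id + G ⇒ id + Z ⇒ id + F ⇒ id + id
Derivation 2: G ⇒ G + Z ⇒ Z + Z ⇒ F + Z ⇒ id + Z ⇒ id + F ⇒ id + id

Two distinct leftmost derivations for the same string.

Ambiguous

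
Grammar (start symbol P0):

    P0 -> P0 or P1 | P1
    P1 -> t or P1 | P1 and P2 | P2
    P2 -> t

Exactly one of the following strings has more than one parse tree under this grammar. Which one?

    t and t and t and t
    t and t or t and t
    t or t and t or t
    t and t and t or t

t and t and t and t: 1 tree
t and t or t and t: 1 tree
t or t and t or t: 3 trees
t and t and t or t: 1 tree

t or t and t or t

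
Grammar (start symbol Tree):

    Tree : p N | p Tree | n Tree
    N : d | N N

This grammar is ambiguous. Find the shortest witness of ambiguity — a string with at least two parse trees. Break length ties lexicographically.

length 2: no string has ≥2 trees
length 3: no string has ≥2 trees
length 4: p d d d has 2 parse trees

Two derivations of p d d d:
  Tree ⇒ p N ⇒ p N N ⇒ p d N ⇒ p d N N ⇒ p d d N ⇒ p d d d
  Tree ⇒ p N ⇒ p N N ⇒ p N N N ⇒ p d N N ⇒ p d d N ⇒ p d d d

p d d d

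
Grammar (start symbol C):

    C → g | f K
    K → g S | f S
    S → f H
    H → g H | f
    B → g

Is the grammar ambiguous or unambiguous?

Only C, K, S, H are reachable from C; ignoring the rest: Each reachable nonterminal has at most one production per leading terminal, and all productions are right-linear; the derivation is determined token-by-token.

Unambiguous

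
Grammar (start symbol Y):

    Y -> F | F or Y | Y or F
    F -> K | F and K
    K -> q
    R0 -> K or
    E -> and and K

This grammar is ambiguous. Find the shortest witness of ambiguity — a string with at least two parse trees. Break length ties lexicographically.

q or q

length 1: no string has ≥2 trees
length 3: q or q has 2 parse trees

Two derivations of q or q:
  Y ⇒ F or Y ⇒ K or Y ⇒ q or Y ⇒ q or F ⇒ q or K ⇒ q or q
  Y ⇒ Y or F ⇒ F or F ⇒ K or F ⇒ q or F ⇒ q or K ⇒ q or q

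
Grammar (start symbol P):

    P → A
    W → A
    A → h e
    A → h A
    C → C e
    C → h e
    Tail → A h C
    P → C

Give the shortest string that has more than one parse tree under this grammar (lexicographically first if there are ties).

length 2: h e has 2 parse trees

Two derivations of h e:
  P ⇒ A ⇒ h e
  P ⇒ C ⇒ h e

h e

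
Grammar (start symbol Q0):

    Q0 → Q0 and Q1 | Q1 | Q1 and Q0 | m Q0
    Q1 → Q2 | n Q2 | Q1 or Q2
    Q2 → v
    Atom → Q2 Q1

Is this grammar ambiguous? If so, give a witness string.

Witness: v and v

Derivation 1: Q0 ⇒ Q0 and Q1 ⇒ Q1 and Q1 ⇒ Q2 and Q1 ⇒ v and Q1 ⇒ v and Q2 ⇒ v and v
Derivation 2: Q0 ⇒ Q1 and Q0 ⇒ Q2 and Q0 ⇒ v and Q0 ⇒ v and Q1 ⇒ v and Q2 ⇒ v and v

Two distinct leftmost derivations for the same string.

Ambiguous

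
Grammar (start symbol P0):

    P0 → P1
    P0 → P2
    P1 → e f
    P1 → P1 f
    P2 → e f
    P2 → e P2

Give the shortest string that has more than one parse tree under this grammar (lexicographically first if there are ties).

length 2: e f has 2 parse trees

Two derivations of e f:
  P0 ⇒ P1 ⇒ e f
  P0 ⇒ P2 ⇒ e f

e f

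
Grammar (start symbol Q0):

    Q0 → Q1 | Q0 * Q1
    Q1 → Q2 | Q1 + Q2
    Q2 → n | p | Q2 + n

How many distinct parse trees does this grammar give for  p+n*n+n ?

Parse trees for p+n*n+n:
  [Q0 [Q0 [Q1 [Q2 [Q2 p] + n]]] * [Q1 [Q2 [Q2 n] + n]]]
  [Q0 [Q0 [Q1 [Q2 [Q2 p] + n]]] * [Q1 [Q1 [Q2 n]] + [Q2 n]]]
  [Q0 [Q0 [Q1 [Q1 [Q2 p]] + [Q2 n]]] * [Q1 [Q2 [Q2 n] + n]]]
  [Q0 [Q0 [Q1 [Q1 [Q2 p]] + [Q2 n]]] * [Q1 [Q1 [Q2 n]] + [Q2 n]]]

4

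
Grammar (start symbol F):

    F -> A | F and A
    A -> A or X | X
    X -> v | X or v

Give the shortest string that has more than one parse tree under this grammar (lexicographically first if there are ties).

length 1: no string has ≥2 trees
length 3: v or v has 2 parse trees

Two derivations of v or v:
  F ⇒ A ⇒ A or X ⇒ X or X ⇒ v or X ⇒ v or v
  F ⇒ A ⇒ X ⇒ X or v ⇒ v or v

v or v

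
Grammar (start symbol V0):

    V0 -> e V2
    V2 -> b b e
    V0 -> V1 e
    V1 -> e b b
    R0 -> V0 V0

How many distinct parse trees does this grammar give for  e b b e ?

2

Parse trees for e b b e:
  [V0 e [V2 b b e]]
  [V0 [V1 e b b] e]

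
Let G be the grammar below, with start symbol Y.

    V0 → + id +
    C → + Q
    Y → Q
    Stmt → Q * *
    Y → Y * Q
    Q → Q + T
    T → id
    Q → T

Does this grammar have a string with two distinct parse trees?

Only Y, Q, T are reachable from Y; ignoring the rest: The grammar is stratified — Y handles '*' (left-recursive), Q handles '+', T atoms. Each operator has a fixed associativity and precedence level, so every string has one parse.

Unambiguous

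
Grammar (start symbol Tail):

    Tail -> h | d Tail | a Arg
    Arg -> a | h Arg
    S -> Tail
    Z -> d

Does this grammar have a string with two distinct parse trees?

Only Tail, Arg are reachable from Tail; ignoring the rest: The reachable rules are right-linear with at most one rule per (nonterminal, next-terminal) pair. Each input token forces the next rule, so parsing is deterministic.

Unambiguous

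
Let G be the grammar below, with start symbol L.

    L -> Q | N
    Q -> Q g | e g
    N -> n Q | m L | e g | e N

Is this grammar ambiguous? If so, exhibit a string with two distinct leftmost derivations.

Witness: e g

Derivation 1: L ⇒ Q ⇒ e g
Derivation 2: L ⇒ N ⇒ e g

Two distinct leftmost derivations for the same string.

Ambiguous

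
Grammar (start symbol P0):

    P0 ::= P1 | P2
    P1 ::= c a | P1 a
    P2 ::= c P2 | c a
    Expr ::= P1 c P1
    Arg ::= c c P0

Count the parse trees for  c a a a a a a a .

1

Parse trees for c a a a a a a a:
  [P0 [P1 [P1 [P1 [P1 [P1 [P1 [P1 c a] a] a] a] a] a] a]]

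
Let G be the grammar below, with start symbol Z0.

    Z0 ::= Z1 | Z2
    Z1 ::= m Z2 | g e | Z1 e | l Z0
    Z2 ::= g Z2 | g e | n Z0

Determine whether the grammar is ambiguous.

Witness: g e

Derivation 1: Z0 ⇒ Z1 ⇒ g e
Derivation 2: Z0 ⇒ Z2 ⇒ g e

Two distinct leftmost derivations for the same string.

Ambiguous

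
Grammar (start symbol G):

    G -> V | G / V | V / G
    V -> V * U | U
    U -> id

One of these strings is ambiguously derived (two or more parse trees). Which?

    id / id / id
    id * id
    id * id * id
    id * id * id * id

id / id / id: 4 trees
id * id: 1 tree
id * id * id: 1 tree
id * id * id * id: 1 tree

id / id / id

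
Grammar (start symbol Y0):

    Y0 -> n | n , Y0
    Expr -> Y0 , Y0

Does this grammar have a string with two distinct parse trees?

Unambiguous

Only Y0 is reachable from Y0; ignoring the rest: Right-recursive list with a separator: after each atom, whether the separator follows determines the rule. One parse per string.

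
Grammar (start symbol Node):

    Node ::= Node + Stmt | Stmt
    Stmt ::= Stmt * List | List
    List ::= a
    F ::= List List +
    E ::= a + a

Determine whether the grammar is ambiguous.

Only Node, Stmt, List are reachable from Node; ignoring the rest: The grammar is stratified — Node handles '+' (left-recursive), Stmt handles '*', List atoms. Each operator has a fixed associativity and precedence level, so every string has one parse.

Unambiguous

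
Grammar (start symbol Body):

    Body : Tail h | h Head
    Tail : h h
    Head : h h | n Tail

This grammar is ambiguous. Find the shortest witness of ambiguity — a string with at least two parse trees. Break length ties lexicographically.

length 3: h h h has 2 parse trees

Two derivations of h h h:
  Body ⇒ Tail h ⇒ h h h
  Body ⇒ h Head ⇒ h h h

h h h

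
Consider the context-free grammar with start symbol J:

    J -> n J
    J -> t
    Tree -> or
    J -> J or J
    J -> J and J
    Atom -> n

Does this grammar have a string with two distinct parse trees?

Witness: n t and t

Derivation 1: J ⇒ n J ⇒ n J and J ⇒ n t and J ⇒ n t and t
Derivation 2: J ⇒ J and J ⇒ n J and J ⇒ n t and J ⇒ n t and t

Two distinct leftmost derivations for the same string.

Ambiguous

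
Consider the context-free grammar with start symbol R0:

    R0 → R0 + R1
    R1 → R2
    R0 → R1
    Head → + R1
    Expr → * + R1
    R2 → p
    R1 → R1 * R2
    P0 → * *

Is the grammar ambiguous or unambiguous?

(Expr, Head, P0 are unreachable from R0, so their rules don't affect L(R0).) This is a standard precedence ladder (R0 over R1 over R2), with each level left-recursive on its own operator ('+' at R0, '*' at R1). That structure is LR(1), hence unambiguous.

Unambiguous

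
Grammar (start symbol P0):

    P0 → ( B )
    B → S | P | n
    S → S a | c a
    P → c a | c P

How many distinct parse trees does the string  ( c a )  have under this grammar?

2

Parse trees for ( c a ):
  [P0 ( [B [S c a]] )]
  [P0 ( [B [P c a]] )]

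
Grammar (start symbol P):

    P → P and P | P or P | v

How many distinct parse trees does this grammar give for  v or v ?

1

Parse trees for v or v:
  [P [P v] or [P v]]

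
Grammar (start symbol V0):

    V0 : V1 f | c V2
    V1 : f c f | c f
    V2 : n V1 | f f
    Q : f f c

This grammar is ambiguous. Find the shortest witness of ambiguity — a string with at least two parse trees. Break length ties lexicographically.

length 3: c f f has 2 parse trees

Two derivations of c f f:
  V0 ⇒ V1 f ⇒ c f f
  V0 ⇒ c V2 ⇒ c f f

c f f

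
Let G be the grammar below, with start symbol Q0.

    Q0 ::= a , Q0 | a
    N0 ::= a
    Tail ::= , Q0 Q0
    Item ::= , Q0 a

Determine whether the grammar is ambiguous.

Unambiguous

(N0, Tail, Item are unreachable from Q0, so their rules don't affect L(Q0).) The reachable grammar is A → atom sep A | atom. Each atom is followed by either the separator (recurse) or end-of-string (stop) — no choice point.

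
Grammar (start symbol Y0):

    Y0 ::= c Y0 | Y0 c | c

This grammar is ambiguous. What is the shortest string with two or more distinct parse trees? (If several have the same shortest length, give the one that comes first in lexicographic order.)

c c

length 1: no string has ≥2 trees
length 2: c c has 2 parse trees

Two derivations of c c:
  Y0 ⇒ c Y0 ⇒ c c
  Y0 ⇒ Y0 c ⇒ c c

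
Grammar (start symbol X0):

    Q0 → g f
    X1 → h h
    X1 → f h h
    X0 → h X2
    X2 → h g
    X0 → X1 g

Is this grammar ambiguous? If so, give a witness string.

Ambiguous

Witness: h h g

Derivation 1: X0 ⇒ h X2 ⇒ h h g
Derivation 2: X0 ⇒ X1 g ⇒ h h g

Two distinct leftmost derivations for the same string.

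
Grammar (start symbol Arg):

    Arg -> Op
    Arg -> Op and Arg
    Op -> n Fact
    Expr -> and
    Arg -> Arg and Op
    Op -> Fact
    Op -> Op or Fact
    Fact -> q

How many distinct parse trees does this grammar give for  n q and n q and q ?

Parse trees for n q and n q and q:
  [Arg [Op n [Fact q]] and [Arg [Op n [Fact q]] and [Arg [Op [Fact q]]]]]
  [Arg [Op n [Fact q]] and [Arg [Arg [Op n [Fact q]]] and [Op [Fact q]]]]
  [Arg [Arg [Op n [Fact q]] and [Arg [Op n [Fact q]]]] and [Op [Fact q]]]
  [Arg [Arg [Arg [Op n [Fact q]]] and [Op n [Fact q]]] and [Op [Fact q]]]

4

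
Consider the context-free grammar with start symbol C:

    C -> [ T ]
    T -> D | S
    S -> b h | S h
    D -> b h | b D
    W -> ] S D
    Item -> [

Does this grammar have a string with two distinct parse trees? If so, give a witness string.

Witness: [ b h ]

Derivation 1: C ⇒ [ T ] ⇒ [ D ] ⇒ [ b h ]
Derivation 2: C ⇒ [ T ] ⇒ [ S ] ⇒ [ b h ]

Two distinct leftmost derivations for the same string.

Ambiguous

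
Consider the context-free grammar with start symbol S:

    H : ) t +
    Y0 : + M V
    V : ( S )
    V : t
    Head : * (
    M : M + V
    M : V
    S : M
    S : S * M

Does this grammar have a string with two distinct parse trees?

Only S, M, V are reachable from S; ignoring the rest: S → S * M | M  ;  M → M + V | V  — a left-associative chain with V at the bottom. Each string factors uniquely by precedence.

Unambiguous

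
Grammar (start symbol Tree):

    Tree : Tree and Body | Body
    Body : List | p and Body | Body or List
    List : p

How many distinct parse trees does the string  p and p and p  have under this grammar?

Parse trees for p and p and p:
  [Tree [Tree [Body [List p]]] and [Body p and [Body [List p]]]]
  [Tree [Tree [Tree [Body [List p]]] and [Body [List p]]] and [Body [List p]]]
  [Tree [Tree [Body p and [Body [List p]]]] and [Body [List p]]]
  [Tree [Body p and [Body p and [Body [List p]]]]]

4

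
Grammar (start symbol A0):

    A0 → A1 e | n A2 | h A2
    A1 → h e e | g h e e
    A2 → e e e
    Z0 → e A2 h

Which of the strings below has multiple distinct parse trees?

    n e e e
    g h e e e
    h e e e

n e e e: 1 tree
g h e e e: 1 tree
h e e e: 2 trees

h e e e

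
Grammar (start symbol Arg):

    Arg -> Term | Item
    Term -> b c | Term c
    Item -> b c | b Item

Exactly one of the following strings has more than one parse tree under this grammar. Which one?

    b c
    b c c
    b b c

b c: 2 trees
b c c: 1 tree
b b c: 1 tree

b c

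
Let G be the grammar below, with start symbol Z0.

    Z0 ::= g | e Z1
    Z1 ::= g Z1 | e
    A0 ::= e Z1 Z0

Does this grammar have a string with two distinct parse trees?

(A0 is unreachable from Z0, so its rules don't affect L(Z0).) The reachable rules are right-linear with at most one rule per (nonterminal, next-terminal) pair. Each input token forces the next rule, so parsing is deterministic.

Unambiguous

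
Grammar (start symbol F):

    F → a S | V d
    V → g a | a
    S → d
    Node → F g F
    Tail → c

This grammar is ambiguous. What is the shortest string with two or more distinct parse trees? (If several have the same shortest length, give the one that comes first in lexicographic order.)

a d

length 2: a d has 2 parse trees

Two derivations of a d:
  F ⇒ a S ⇒ a d
  F ⇒ V d ⇒ a d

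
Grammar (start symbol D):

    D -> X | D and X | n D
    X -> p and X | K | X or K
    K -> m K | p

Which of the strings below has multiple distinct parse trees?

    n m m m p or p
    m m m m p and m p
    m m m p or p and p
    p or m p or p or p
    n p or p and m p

n m m m p or p: 1 tree
m m m m p and m p: 1 tree
m m m p or p and p: 1 tree
p or m p or p or p: 1 tree
n p or p and m p: 2 trees

n p or p and m p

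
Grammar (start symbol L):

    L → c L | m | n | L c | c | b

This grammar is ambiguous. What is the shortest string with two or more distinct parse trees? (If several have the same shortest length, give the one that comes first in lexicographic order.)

length 1: no string has ≥2 trees
length 2: c c has 2 parse trees

Two derivations of c c:
  L ⇒ c L ⇒ c c
  L ⇒ L c ⇒ c c

c c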